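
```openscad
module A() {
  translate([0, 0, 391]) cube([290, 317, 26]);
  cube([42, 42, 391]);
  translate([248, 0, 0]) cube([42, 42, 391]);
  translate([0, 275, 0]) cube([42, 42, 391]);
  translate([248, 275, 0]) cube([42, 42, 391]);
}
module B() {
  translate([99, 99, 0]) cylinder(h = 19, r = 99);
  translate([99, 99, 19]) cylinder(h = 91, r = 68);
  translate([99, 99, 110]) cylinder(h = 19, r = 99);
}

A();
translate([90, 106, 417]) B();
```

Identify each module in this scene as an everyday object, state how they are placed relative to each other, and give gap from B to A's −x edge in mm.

The spool's min-x is at 90; the stool's min-x is 0; gap = 90 mm.

A is a stool. B is a spool. The spool is on top of the stool. The gap from the spool to the stool's −x edge is 90 mm.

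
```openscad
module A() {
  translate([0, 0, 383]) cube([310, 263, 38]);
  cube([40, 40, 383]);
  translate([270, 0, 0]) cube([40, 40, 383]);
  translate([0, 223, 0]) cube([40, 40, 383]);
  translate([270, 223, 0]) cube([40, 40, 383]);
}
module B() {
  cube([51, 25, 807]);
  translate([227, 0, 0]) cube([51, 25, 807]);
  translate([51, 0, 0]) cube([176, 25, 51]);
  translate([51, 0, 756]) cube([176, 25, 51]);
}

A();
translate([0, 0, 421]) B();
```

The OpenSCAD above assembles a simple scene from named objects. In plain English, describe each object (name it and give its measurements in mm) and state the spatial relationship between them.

A is a four-legged stool. The seat is a 310×263×38 mm slab whose top surface is at z = 421 mm; four square legs, each 40×40 mm in cross-section, run from the floor (z = 0) to the underside of the seat, each flush with a corner of the seat.

B is a picture frame with a 176×705 mm rectangular opening (x by z) and a uniform 51 mm border on every side. Frame depth is 25 mm along y. It is built from two vertical stiles running the full outside height and two horizontal rails spanning the gap between the stiles.

The picture frame is on top of the stool.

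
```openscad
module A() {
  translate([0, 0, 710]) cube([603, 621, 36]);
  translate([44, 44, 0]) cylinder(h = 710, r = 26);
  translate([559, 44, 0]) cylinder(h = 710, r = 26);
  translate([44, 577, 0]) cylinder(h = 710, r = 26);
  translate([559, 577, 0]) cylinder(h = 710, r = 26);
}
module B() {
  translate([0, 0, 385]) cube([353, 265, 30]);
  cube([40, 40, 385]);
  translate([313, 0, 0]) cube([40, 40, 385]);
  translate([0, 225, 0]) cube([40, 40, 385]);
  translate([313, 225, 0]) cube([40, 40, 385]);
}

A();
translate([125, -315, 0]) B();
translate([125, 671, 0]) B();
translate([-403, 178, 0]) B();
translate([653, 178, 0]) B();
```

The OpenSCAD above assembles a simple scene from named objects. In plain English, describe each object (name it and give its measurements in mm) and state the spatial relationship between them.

A is a table with a 603×621 mm rectangular top, 36 mm thick, top surface at z = 746 mm, supported by four round legs of 52 mm diameter, each leg's bounding box inset 18 mm from the nearest pair of top edges, running from the floor.

B is a four-legged stool. The seat is 353×265 mm, 30 mm thick, top at z = 415 mm. It stands on four square legs, each 40×40 mm in cross-section, from z = 0 to the seat underside, each flush with a corner of the seat.

Four stools sit around the table at the −y, +y, −x, +x sides.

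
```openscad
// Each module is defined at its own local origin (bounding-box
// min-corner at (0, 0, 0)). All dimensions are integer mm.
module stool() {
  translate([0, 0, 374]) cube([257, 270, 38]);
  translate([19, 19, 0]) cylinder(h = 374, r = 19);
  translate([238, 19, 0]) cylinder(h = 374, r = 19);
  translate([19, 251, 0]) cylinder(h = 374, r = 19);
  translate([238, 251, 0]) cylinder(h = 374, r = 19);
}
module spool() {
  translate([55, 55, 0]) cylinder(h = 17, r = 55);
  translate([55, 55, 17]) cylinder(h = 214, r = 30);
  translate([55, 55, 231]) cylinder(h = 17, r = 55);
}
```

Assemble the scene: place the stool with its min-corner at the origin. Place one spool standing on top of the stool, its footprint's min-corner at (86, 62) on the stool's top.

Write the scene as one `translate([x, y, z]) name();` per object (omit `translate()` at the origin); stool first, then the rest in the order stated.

stool();
translate([86, 62, 412]) spool();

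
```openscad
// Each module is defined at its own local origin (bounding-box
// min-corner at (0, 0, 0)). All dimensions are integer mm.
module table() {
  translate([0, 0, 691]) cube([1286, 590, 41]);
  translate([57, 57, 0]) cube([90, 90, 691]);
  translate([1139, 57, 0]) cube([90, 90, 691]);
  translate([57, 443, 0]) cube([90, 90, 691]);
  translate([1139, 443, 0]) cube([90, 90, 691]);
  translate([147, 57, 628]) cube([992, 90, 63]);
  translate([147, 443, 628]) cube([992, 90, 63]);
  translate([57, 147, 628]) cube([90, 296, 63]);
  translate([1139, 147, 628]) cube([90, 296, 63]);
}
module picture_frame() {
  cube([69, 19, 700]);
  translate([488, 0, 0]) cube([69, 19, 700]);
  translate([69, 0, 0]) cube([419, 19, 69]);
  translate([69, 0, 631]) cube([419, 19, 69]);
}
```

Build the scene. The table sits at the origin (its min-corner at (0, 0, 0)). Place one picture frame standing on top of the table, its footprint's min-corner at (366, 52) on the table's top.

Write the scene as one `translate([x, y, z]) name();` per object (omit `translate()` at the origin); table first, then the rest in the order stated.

table();
translate([366, 52, 732]) picture_frame();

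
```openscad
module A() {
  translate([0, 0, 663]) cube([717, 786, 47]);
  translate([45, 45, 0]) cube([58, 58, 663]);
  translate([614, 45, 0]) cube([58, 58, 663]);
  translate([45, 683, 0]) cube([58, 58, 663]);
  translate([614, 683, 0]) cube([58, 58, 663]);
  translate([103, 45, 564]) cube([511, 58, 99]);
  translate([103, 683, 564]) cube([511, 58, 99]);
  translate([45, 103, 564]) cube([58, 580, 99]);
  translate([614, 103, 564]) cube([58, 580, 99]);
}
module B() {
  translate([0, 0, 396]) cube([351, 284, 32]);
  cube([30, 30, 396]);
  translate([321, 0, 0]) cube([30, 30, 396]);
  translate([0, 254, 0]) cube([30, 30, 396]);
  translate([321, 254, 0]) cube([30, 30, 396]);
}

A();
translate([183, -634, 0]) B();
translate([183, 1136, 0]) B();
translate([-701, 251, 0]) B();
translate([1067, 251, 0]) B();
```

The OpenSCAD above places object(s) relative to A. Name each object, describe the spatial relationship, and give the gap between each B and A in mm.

A is a table. B is a stool. Four stools sit around the table at the −y, +y, −x, +x sides. The gap between each stool and the table is 350 mm.

Each stool's nearest face is 350 mm from the table's bounding box.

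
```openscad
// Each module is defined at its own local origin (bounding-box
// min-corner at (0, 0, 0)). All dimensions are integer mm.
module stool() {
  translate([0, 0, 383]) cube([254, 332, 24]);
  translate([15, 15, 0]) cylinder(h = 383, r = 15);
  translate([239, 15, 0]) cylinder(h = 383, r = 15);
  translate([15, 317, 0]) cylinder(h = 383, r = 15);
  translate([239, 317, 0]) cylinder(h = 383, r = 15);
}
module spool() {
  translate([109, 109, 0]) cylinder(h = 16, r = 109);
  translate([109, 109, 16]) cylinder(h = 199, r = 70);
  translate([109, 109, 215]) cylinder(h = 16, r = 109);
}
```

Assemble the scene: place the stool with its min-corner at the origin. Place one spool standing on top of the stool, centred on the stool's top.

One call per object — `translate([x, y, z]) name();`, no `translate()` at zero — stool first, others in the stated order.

stool();
translate([18, 57, 407]) spool();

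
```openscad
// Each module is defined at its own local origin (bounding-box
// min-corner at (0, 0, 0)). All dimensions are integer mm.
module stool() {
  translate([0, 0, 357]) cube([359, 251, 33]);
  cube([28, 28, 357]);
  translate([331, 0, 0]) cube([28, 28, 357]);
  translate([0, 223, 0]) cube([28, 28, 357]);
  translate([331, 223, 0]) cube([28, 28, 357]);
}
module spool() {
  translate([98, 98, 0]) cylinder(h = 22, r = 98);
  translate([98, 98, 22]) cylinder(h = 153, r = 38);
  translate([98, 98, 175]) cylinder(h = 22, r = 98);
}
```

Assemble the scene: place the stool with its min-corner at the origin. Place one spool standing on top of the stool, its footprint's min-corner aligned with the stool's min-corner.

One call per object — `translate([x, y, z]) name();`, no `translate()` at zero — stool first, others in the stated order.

stool();
translate([0, 0, 390]) spool();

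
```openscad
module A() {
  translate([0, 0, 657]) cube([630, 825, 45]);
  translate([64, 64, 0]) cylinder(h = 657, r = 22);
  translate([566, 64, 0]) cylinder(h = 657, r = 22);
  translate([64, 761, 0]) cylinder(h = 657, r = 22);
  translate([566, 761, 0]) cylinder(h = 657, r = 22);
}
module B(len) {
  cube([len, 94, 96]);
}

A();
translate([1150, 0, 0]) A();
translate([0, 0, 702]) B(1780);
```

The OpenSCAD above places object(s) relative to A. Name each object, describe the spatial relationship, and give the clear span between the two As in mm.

Second table starts at x = 1150; first ends at x = 630; clear span = 1150 − 630 = 520 mm.

A is a table. B is a beam. A beam spans the tops of two tables. The clear span between the two tables is 520 mm.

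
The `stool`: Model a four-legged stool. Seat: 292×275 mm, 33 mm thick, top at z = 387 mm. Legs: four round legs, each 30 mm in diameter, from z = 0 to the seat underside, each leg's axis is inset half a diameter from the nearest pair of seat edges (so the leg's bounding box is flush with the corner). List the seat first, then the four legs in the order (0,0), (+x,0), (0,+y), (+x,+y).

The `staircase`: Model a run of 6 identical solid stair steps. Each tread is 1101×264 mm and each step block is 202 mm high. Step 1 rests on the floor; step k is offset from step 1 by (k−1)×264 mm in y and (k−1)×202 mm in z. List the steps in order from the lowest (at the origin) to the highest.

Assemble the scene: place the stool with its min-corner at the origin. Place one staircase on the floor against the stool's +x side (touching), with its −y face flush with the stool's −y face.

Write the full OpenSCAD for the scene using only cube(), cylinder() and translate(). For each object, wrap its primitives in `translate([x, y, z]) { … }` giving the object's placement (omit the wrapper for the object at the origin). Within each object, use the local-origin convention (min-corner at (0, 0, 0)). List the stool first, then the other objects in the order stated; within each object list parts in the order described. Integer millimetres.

translate([0, 0, 354]) cube([292, 275, 33]);
translate([15, 15, 0]) cylinder(h = 354, r = 15);
translate([277, 15, 0]) cylinder(h = 354, r = 15);
translate([15, 260, 0]) cylinder(h = 354, r = 15);
translate([277, 260, 0]) cylinder(h = 354, r = 15);
translate([292, 0, 0]) {
  cube([1101, 264, 202]);
  translate([0, 264, 202]) cube([1101, 264, 202]);
  translate([0, 528, 404]) cube([1101, 264, 202]);
  translate([0, 792, 606]) cube([1101, 264, 202]);
  translate([0, 1056, 808]) cube([1101, 264, 202]);
  translate([0, 1320, 1010]) cube([1101, 264, 202]);
}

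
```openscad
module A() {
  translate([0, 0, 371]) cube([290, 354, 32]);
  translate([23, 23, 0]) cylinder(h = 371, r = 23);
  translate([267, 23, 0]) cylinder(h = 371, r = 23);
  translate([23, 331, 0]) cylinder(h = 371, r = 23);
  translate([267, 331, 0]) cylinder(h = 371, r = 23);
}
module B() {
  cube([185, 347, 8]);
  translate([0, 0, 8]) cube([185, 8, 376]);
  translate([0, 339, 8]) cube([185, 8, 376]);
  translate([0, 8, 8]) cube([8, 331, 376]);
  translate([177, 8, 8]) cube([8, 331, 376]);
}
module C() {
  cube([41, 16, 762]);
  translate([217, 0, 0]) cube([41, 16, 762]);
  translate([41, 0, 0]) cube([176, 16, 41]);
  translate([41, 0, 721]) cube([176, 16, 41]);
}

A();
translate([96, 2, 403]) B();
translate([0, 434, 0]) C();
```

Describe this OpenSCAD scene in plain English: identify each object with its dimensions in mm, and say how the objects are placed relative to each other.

A is a four-legged stool. The seat is a 290×354×32 mm slab whose top surface is at z = 403 mm; four round legs, each 46 mm in diameter, run from the floor (z = 0) to the underside of the seat, each leg's axis is inset half a diameter from the nearest pair of seat edges (so the leg's bounding box is flush with the corner).

B is an open-topped rectangular box: outside dimensions 185×347×384 mm, with a uniform wall and base thickness of 8 mm. The base is a full 185×347 slab on the floor; four walls sit on top of the base. The front and back walls (the −y and +y sides) span the full width; the two side walls fit between them.

C is a rectangular picture frame lying in the x–z plane (depth along y). The opening is 176 mm wide (x) by 680 mm tall (z), surrounded by a border 41 mm wide on all four sides. The frame is 16 mm deep and is made of two full-height vertical stiles with two horizontal rails fitted between them.

The open box is on top of the stool. The picture frame is on the floor beside the stool on its +y side.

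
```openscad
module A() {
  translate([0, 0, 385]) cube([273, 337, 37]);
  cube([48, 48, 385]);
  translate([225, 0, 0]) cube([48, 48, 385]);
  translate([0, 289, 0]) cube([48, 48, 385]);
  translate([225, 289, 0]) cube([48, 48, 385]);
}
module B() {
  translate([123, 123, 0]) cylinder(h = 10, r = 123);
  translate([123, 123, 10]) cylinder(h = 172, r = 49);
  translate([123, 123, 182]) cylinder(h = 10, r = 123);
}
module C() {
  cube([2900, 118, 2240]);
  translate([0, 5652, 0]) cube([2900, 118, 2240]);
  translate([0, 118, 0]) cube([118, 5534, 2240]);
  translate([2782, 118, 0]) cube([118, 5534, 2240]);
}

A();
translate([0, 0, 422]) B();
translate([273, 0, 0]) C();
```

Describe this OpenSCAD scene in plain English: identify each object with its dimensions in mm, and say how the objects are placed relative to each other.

A is a four-legged stool. The seat is 273×337 mm, 37 mm thick, top at z = 422 mm. It stands on four square legs, each 48×48 mm in cross-section, from z = 0 to the seat underside, each flush with a corner of the seat.

B is a spool: two coaxial disc flanges of radius 123 mm and thickness 10 mm, joined by a core cylinder of radius 49 mm and height 172 mm. The lower flange rests on z = 0 and the three cylinders share a vertical axis.

C is the wall frame of a small rectangular building: four walls, each 2240 mm tall and 118 mm thick, enclosing a footprint 2900 mm (x) by 5770 mm (y) outside-to-outside, with no floor or roof. The front and back walls (the −y and +y sides) span the full width; the two side walls fit between them.

The spool is on top of the stool. The house frame is against the stool's +x side, with their −y faces flush.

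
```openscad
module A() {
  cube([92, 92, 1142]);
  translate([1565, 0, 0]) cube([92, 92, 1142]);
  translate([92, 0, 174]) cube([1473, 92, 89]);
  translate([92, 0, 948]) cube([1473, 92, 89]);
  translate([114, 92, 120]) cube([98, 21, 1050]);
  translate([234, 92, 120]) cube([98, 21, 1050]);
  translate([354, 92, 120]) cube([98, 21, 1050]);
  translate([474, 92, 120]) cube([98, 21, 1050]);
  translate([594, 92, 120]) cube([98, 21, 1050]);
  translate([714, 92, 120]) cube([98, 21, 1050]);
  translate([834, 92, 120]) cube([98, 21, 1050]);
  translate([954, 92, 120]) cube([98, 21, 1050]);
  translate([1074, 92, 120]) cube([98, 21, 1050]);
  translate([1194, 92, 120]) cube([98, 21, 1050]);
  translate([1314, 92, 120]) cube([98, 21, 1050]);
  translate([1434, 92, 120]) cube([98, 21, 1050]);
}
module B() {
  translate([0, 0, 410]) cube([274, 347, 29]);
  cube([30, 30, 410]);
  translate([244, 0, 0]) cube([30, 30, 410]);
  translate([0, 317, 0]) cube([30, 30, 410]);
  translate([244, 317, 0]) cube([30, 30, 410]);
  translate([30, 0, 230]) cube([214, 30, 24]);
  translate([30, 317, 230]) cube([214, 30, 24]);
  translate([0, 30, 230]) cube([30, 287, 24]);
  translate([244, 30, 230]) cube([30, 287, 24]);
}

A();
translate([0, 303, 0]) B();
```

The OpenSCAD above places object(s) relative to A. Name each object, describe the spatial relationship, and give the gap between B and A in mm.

A is a fence section. B is a stool. The stool is on the floor beside the fence section on its +y side. The gap between the stool and the fence section is 190 mm.

The stool's nearest face is 190 mm from the fence section's +y face.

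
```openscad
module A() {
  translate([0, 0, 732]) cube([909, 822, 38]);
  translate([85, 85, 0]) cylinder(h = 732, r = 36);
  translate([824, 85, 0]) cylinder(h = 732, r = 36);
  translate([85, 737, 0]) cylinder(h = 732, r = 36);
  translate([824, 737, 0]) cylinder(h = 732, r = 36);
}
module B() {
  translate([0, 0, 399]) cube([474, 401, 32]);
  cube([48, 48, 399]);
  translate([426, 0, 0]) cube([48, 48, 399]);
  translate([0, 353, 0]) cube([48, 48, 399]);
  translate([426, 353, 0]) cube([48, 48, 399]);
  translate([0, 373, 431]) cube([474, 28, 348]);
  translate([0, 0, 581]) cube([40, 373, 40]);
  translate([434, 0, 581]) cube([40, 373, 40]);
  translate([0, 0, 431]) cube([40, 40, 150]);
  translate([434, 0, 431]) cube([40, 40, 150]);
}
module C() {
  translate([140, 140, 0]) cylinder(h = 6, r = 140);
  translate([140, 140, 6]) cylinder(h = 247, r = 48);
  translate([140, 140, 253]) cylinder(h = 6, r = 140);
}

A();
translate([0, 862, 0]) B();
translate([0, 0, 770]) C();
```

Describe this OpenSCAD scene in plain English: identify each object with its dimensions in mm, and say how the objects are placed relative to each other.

A is a rectangular dining table. The top is 909×822×38 mm with its upper surface at z = 770 mm. It stands on four round legs of 72 mm diameter, each leg's bounding box inset 49 mm from the nearest pair of top edges, running from the floor to the underside of the top.

B is a chair: 474×401 mm seat, 32 mm thick, top at z = 431 mm, on four 48 mm square corner legs flush with the seat edges. A 28 mm thick backrest slab spans the full seat width, extending 348 mm above the seat top, its back face flush with the seat's +y edge. Two armrests of 40×40 mm section run along each side from the seat's front edge to the front of the backrest, top faces 190 mm above the seat top and outer faces flush with the seat's x-edges; a 40×40 mm post under the front of each armrest stands on the seat at the front corner.

C is a spool: two coaxial disc flanges of radius 140 mm and thickness 6 mm, joined by a core cylinder of radius 48 mm and height 247 mm. The lower flange rests on z = 0 and the three cylinders share a vertical axis.

The chair is on the floor beside the table on its +y side. The spool is on top of the table.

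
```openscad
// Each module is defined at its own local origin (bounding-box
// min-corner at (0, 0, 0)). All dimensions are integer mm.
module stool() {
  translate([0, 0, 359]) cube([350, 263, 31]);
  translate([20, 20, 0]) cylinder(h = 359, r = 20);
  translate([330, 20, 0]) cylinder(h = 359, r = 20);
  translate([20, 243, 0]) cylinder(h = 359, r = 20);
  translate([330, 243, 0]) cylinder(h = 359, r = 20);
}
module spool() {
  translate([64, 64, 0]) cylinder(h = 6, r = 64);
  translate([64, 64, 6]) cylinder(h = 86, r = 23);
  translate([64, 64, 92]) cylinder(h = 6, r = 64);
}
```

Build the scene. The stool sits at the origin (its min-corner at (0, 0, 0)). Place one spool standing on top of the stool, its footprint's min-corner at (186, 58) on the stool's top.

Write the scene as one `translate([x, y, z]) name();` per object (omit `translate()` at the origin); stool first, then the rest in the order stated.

stool();
translate([186, 58, 390]) spool();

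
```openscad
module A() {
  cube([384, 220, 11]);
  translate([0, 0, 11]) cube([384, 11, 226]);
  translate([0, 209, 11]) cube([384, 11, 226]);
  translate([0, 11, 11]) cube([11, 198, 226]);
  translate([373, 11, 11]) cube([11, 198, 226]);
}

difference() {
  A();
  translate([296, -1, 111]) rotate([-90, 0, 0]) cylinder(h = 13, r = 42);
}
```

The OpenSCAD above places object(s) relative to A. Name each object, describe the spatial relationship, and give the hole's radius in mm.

The subtracted cylinder has r = 42 mm.

A is an open box. The open box has a circular hole through its front wall. The hole's radius is 42 mm.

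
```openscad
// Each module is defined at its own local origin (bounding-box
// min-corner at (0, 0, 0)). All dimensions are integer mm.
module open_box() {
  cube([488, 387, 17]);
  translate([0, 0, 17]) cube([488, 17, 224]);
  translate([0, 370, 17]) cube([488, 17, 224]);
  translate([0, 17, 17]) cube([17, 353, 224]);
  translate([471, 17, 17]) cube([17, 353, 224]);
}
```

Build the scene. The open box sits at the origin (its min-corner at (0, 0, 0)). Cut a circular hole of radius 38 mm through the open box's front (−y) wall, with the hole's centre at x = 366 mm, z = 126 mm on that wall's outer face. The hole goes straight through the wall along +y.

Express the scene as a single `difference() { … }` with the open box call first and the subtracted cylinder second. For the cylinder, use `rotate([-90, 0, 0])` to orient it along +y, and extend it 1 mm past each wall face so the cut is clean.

difference() {
  open_box();
  translate([366, -1, 126]) rotate([-90, 0, 0]) cylinder(h = 19, r = 38);
}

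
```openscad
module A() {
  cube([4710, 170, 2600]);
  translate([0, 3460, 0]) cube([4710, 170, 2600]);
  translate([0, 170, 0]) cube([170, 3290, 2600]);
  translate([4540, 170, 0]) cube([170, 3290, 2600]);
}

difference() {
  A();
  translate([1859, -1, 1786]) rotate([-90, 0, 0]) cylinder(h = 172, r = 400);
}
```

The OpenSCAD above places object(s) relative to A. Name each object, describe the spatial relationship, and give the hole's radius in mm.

The subtracted cylinder has r = 400 mm.

A is a house frame. The house frame has a circular hole through its front wall. The hole's radius is 400 mm.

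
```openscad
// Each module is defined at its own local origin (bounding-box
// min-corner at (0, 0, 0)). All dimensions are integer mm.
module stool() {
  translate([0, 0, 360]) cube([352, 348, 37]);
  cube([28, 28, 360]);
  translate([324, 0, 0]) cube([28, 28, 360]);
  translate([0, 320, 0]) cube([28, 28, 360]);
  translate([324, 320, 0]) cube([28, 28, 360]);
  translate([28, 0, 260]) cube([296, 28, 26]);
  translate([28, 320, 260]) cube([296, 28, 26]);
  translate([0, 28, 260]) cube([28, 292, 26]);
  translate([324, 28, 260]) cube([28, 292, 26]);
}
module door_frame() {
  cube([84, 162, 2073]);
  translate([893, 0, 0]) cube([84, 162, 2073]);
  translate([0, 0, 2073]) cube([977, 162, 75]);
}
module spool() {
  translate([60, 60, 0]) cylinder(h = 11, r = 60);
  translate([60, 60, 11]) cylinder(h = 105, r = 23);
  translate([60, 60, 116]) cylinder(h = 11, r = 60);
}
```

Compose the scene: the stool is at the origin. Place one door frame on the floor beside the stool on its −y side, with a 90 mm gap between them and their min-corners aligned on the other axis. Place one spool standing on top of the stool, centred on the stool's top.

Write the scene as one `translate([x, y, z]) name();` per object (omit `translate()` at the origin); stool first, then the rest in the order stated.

stool();
translate([0, -252, 0]) door_frame();
translate([116, 114, 397]) spool();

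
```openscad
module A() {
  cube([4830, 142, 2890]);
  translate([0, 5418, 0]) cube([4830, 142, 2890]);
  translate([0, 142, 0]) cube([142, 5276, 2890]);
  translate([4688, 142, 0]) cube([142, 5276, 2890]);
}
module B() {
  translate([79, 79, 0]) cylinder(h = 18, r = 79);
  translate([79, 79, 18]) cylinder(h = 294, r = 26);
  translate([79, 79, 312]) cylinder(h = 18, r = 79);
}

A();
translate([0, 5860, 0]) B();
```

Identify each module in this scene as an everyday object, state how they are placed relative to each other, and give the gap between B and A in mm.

The spool's nearest face is 300 mm from the house frame's +y face.

A is a house frame. B is a spool. The spool is on the floor beside the house frame on its +y side. The gap between the spool and the house frame is 300 mm.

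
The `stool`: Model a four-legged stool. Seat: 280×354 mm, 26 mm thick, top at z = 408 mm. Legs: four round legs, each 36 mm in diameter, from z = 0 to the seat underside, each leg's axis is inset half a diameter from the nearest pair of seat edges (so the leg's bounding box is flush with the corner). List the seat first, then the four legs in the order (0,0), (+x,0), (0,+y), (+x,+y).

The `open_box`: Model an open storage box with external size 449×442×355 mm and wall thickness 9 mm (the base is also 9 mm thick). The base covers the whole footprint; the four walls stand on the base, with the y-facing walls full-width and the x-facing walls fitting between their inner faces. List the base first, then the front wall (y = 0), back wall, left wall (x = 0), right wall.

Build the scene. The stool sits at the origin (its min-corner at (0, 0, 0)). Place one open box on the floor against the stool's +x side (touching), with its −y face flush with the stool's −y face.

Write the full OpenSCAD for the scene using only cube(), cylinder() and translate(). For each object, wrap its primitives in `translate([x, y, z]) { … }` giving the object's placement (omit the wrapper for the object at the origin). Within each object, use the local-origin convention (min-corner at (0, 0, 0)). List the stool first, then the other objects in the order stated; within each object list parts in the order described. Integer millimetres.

translate([0, 0, 382]) cube([280, 354, 26]);
translate([18, 18, 0]) cylinder(h = 382, r = 18);
translate([262, 18, 0]) cylinder(h = 382, r = 18);
translate([18, 336, 0]) cylinder(h = 382, r = 18);
translate([262, 336, 0]) cylinder(h = 382, r = 18);
translate([280, 0, 0]) {
  cube([449, 442, 9]);
  translate([0, 0, 9]) cube([449, 9, 346]);
  translate([0, 433, 9]) cube([449, 9, 346]);
  translate([0, 9, 9]) cube([9, 424, 346]);
  translate([440, 9, 9]) cube([9, 424, 346]);
}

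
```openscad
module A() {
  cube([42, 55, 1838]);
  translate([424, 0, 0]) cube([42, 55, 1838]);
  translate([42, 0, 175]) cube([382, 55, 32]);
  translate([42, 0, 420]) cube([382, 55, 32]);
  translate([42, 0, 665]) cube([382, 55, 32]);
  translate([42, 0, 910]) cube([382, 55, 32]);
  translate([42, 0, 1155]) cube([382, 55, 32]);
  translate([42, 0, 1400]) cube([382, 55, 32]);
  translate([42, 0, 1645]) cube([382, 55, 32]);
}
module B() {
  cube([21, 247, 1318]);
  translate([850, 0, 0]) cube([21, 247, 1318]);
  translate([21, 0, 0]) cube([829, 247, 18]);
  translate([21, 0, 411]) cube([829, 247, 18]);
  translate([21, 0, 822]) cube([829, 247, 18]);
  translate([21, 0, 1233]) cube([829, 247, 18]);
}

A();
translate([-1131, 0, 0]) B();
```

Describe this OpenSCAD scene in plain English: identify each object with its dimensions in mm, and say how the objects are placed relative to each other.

A is a wooden ladder with two side rails of 42×55 mm section and 1838 mm height, set 466 mm apart overall. Between them run 7 rectangular rungs (55 mm deep, 32 mm thick), front faces flush with the rails' −y face. The bottom of the first rung is 175 mm above the floor and each subsequent rung is 245 mm higher than the one below.

B is a bookshelf 871 mm wide overall, 247 mm deep and 1318 mm tall. The two sides are 21 mm thick vertical panels. 4 horizontal shelves of 18 mm thickness span between the inner faces of the sides; the lowest shelf sits on the floor and shelves are stacked with a clear vertical gap of 393 mm between each pair.

The bookshelf is on the floor beside the ladder on its −x side.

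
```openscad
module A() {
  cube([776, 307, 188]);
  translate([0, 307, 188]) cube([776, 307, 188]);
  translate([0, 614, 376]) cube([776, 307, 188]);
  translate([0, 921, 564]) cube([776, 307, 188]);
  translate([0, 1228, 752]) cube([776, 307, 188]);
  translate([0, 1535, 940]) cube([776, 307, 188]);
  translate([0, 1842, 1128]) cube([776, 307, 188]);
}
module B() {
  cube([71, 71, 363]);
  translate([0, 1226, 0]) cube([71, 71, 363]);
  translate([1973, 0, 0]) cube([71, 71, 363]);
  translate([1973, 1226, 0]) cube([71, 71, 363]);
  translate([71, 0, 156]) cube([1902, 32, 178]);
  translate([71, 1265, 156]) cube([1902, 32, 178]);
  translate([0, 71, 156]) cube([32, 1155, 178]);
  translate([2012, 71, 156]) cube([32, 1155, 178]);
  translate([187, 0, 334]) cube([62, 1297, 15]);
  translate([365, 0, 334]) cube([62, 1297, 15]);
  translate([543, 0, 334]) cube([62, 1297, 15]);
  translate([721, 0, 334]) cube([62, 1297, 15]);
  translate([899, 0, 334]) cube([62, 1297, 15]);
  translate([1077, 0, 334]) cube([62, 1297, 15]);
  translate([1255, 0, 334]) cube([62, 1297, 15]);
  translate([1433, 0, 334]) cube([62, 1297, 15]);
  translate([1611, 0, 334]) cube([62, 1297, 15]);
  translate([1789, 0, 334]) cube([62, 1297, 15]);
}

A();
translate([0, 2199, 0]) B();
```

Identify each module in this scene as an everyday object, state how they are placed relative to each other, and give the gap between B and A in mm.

A is a staircase. B is a bed frame. The bed frame is on the floor beside the staircase on its +y side. The gap between the bed frame and the staircase is 50 mm.

The bed frame's nearest face is 50 mm from the staircase's +y face.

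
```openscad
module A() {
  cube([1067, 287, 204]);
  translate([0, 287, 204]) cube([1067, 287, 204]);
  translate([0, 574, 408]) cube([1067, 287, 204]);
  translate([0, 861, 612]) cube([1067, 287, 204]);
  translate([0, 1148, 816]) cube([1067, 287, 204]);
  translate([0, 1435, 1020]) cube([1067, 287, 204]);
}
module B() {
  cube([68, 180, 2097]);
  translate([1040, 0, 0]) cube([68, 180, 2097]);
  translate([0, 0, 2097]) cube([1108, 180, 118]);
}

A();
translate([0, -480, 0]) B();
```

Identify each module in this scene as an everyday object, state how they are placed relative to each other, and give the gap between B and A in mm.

The door frame's nearest face is 300 mm from the staircase's −y face.

A is a staircase. B is a door frame. The door frame is on the floor beside the staircase on its −y side. The gap between the door frame and the staircase is 300 mm.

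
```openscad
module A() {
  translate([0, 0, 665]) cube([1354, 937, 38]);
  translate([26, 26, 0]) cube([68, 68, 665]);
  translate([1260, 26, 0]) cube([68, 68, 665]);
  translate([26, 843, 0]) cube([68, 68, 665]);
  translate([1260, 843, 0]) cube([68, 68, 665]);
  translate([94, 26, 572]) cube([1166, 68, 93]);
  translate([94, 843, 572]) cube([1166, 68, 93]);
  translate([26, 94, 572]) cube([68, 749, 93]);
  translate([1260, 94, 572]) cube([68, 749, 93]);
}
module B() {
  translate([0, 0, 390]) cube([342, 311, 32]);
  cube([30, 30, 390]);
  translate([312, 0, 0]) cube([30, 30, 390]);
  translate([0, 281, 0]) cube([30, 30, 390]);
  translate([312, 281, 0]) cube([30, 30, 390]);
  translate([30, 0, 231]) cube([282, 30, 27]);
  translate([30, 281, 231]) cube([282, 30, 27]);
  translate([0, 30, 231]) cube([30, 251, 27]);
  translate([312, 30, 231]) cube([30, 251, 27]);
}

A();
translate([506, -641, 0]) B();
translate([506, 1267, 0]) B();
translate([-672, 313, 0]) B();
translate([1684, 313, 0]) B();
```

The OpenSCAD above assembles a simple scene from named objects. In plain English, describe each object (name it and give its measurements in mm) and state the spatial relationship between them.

A is a table with a 1354×937 mm rectangular top, 38 mm thick, top surface at z = 703 mm, supported by four 68×68 mm square legs, each inset 26 mm from the nearest pair of top edges, running from the floor. Four apron rails, 68 mm thick and 93 mm tall, run between adjacent legs with their top edges flush with the underside of the top and their outer faces flush with the legs' outer faces.

B is a four-legged stool. The seat is 342×311 mm, 32 mm thick, top at z = 422 mm. It stands on four square legs, each 30×30 mm in cross-section, from z = 0 to the seat underside, each flush with a corner of the seat. Four stretchers, 30 mm wide and 27 mm tall, connect adjacent legs with their undersides at z = 231 mm, each running between the inner faces of the legs it joins and aligned with the legs' outer faces on the other axis.

Four stools sit around the table at the −y, +y, −x, +x sides.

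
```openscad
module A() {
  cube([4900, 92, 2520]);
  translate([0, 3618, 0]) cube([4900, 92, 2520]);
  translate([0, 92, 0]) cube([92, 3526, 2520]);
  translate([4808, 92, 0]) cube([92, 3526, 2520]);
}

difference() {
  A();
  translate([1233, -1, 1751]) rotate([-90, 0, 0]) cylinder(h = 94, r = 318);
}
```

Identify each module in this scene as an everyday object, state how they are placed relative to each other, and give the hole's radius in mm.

The subtracted cylinder has r = 318 mm.

A is a house frame. The house frame has a circular hole through its front wall. The hole's radius is 318 mm.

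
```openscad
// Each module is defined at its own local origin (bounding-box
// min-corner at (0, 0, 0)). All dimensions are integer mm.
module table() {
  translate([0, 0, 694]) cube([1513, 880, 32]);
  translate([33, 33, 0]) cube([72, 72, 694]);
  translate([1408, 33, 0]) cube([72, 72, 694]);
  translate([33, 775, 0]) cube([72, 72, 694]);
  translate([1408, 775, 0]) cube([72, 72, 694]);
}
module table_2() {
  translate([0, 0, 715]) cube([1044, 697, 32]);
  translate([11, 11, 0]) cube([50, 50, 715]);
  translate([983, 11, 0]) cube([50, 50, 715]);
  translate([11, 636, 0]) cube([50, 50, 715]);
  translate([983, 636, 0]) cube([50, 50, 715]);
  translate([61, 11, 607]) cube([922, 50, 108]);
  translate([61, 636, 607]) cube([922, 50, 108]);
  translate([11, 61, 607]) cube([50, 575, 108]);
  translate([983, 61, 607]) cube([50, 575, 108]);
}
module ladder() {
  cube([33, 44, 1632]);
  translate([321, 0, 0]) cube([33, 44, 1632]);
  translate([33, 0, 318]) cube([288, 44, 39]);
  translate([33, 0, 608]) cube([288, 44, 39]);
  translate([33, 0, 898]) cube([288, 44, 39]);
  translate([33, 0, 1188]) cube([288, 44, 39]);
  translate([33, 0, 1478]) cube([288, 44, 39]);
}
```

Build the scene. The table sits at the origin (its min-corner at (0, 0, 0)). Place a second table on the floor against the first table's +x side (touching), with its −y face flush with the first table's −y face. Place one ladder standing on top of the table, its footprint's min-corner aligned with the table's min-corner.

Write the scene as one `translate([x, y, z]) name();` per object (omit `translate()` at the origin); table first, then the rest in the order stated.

table();
translate([1513, 0, 0]) table_2();
translate([0, 0, 726]) ladder();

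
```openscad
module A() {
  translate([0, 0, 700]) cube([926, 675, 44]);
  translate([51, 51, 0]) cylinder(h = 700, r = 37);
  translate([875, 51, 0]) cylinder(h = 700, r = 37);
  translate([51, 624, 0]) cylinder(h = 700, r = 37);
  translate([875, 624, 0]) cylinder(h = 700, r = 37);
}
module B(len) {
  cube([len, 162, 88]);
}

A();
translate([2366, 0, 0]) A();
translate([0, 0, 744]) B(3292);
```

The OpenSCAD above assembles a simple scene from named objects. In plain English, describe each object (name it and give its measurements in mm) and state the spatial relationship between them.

A is a table: top 926 mm (x) × 675 mm (y), 44 mm thick, upper face at z = 744 mm, on four round legs of 74 mm diameter, each leg's bounding box inset 14 mm from the nearest pair of top edges, running from z = 0 to the bottom of the top.

B is a rectangular beam 3292 mm long (x), 162 mm deep (y), 88 mm thick (z).

The beam spans the tops of two tables placed 1440 mm apart, resting at z = 744 mm.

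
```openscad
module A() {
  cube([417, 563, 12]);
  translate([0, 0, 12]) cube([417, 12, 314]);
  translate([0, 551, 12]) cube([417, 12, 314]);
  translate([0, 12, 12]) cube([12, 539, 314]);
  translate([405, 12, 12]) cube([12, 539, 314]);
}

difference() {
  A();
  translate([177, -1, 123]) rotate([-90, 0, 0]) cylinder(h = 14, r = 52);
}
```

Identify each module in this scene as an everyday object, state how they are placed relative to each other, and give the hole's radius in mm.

The subtracted cylinder has r = 52 mm.

A is an open box. The open box has a circular hole through its front wall. The hole's radius is 52 mm.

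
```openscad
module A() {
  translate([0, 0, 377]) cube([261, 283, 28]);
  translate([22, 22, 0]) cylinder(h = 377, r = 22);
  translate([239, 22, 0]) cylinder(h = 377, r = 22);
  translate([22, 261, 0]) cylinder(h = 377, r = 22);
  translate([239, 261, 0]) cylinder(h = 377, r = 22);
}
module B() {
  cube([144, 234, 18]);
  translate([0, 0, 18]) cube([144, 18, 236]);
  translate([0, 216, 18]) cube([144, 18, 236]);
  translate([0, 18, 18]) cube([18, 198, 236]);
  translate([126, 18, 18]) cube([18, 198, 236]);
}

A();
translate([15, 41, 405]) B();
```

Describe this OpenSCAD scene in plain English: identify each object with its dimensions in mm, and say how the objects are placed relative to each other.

A is a four-legged stool. The seat is 261×283 mm, 28 mm thick, top at z = 405 mm. It stands on four round legs, each 44 mm in diameter, from z = 0 to the seat underside, each leg's axis is inset half a diameter from the nearest pair of seat edges (so the leg's bounding box is flush with the corner).

B is an open-topped rectangular box: outside dimensions 144×234×254 mm, with a uniform wall and base thickness of 18 mm. The base is a full 144×234 slab on the floor; four walls sit on top of the base. The front and back walls (the −y and +y sides) span the full width; the two side walls fit between them.

The open box is on top of the stool.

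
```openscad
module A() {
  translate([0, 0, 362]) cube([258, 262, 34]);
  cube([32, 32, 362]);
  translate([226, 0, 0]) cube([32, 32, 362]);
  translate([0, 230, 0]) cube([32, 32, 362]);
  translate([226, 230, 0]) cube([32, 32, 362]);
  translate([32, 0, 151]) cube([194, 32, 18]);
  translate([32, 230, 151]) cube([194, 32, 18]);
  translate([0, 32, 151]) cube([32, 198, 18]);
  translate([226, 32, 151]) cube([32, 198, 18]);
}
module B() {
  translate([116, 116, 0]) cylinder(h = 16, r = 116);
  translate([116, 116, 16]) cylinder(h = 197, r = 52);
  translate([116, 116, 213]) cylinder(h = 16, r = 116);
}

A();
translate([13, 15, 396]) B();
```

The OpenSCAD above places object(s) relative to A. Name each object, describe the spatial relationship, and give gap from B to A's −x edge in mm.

A is a stool. B is a spool. The spool is on top of the stool, centred. The gap from the spool to the stool's −x edge is 13 mm.

The spool's min-x is at 13; the stool's min-x is 0; gap = 13 mm.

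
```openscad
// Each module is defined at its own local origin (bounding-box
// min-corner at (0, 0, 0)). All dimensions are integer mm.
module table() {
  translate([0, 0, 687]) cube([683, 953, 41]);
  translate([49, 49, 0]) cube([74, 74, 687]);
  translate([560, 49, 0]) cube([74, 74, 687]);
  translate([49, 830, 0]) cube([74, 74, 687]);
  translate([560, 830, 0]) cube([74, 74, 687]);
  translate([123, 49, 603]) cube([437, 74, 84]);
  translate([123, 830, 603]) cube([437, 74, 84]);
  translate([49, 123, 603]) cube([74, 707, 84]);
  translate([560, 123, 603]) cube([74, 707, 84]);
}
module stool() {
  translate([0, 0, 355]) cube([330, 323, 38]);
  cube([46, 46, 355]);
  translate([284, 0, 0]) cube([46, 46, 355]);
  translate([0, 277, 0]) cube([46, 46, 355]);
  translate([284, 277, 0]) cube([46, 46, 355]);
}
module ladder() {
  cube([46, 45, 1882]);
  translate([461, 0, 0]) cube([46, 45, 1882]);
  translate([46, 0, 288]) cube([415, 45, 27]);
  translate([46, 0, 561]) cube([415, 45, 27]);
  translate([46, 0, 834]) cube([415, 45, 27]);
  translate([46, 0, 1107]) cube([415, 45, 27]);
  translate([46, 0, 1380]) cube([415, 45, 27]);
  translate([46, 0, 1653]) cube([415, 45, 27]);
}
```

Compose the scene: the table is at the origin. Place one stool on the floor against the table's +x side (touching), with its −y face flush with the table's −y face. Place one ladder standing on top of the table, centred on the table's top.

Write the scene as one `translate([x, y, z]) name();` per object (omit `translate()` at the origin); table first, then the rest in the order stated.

table();
translate([683, 0, 0]) stool();
translate([88, 454, 728]) ladder();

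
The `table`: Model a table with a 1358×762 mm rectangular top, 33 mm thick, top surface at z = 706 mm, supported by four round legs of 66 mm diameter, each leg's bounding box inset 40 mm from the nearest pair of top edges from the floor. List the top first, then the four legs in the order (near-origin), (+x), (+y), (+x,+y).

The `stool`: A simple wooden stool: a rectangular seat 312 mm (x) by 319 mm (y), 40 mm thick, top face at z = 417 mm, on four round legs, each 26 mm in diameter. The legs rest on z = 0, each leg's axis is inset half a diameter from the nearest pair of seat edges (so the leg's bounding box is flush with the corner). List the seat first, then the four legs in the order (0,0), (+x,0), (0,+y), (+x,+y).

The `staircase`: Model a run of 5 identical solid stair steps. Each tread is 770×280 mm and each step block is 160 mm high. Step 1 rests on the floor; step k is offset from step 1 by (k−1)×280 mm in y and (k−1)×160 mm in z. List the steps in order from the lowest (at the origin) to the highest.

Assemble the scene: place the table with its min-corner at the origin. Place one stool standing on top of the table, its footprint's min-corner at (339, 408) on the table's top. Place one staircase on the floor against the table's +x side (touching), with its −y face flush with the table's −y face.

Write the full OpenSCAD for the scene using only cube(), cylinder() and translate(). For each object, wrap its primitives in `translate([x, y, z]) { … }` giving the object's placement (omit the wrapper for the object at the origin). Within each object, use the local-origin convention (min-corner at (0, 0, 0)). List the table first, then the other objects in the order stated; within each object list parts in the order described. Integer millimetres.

translate([0, 0, 673]) cube([1358, 762, 33]);
translate([73, 73, 0]) cylinder(h = 673, r = 33);
translate([1285, 73, 0]) cylinder(h = 673, r = 33);
translate([73, 689, 0]) cylinder(h = 673, r = 33);
translate([1285, 689, 0]) cylinder(h = 673, r = 33);
translate([339, 408, 706]) {
  translate([0, 0, 377]) cube([312, 319, 40]);
  translate([13, 13, 0]) cylinder(h = 377, r = 13);
  translate([299, 13, 0]) cylinder(h = 377, r = 13);
  translate([13, 306, 0]) cylinder(h = 377, r = 13);
  translate([299, 306, 0]) cylinder(h = 377, r = 13);
}
translate([1358, 0, 0]) {
  cube([770, 280, 160]);
  translate([0, 280, 160]) cube([770, 280, 160]);
  translate([0, 560, 320]) cube([770, 280, 160]);
  translate([0, 840, 480]) cube([770, 280, 160]);
  translate([0, 1120, 640]) cube([770, 280, 160]);
}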